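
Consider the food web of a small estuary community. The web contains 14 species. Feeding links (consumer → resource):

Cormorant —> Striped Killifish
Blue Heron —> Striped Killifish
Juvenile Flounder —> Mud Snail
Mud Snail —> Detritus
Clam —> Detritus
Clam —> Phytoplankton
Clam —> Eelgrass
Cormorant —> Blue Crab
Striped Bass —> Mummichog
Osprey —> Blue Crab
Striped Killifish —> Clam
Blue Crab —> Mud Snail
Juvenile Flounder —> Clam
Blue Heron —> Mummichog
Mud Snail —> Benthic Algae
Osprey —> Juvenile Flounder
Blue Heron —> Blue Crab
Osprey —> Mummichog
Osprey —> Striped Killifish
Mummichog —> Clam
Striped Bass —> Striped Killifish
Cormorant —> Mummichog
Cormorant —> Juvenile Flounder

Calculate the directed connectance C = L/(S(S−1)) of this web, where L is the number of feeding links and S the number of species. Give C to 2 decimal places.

The web has S = 14 species and L = 23 feeding links.
C = L / (S(S−1)) = 23 / 182 = 0.1264 ≈ 0.13.

C = 0.13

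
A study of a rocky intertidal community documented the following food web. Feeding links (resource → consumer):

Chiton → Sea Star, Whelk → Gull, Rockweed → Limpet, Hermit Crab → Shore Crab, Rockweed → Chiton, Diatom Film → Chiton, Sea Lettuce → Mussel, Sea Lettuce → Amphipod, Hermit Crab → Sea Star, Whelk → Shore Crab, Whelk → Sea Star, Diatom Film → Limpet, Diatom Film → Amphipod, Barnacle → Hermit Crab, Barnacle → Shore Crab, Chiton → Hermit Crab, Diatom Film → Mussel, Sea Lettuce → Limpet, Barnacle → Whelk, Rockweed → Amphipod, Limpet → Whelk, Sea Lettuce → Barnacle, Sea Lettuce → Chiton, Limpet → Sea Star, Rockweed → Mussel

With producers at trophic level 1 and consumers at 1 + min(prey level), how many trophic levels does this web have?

4

Producers (level 1): Sea Lettuce, Diatom Film, Rockweed.
Following each consumer down to its lowest-level prey: Sea Lettuce → Limpet → Whelk → Gull (levels 1 through 4).
All prey of Gull (Whelk 3) are at level 3 or above, so Gull is at level 1 + 3 = 4.
Every consumer has at least one prey at level 3 or below, so none exceeds level 4.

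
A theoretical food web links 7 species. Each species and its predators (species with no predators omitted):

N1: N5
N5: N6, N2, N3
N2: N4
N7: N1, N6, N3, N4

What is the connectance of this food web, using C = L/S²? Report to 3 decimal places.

The web has S = 7 species and L = 9 feeding links.
C = L / S² = 9 / 49 = 0.1837 ≈ 0.184.

C = 0.184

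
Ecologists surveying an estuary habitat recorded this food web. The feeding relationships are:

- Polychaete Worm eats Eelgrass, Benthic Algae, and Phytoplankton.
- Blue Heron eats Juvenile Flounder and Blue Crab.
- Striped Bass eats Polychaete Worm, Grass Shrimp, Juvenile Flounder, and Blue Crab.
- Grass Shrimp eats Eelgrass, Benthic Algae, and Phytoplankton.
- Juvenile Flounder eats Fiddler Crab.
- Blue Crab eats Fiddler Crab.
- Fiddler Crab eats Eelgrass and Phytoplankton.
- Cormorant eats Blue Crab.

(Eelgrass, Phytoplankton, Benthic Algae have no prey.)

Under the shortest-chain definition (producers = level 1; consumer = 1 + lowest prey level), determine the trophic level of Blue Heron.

Trophic level 4

Eelgrass is a producer → level 1.
Fiddler Crab eats Eelgrass → level 2.
Blue Crab eats Fiddler Crab → level 3.
Blue Heron eats Blue Crab → level 4.
No prey of Blue Heron is below level 3, so 4 is the minimum.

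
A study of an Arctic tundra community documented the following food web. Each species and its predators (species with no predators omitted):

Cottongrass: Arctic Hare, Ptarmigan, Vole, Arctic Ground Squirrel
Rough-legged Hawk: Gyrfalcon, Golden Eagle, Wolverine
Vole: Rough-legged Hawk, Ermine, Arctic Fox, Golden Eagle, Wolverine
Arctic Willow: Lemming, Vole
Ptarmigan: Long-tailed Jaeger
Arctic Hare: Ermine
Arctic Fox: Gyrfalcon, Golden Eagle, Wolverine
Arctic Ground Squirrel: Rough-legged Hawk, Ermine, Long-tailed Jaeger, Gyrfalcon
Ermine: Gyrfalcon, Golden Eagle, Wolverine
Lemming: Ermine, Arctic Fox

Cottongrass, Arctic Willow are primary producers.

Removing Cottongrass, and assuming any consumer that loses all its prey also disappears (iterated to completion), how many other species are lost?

Remove Cottongrass.
Round 1: Arctic Hare (all prey gone), Ptarmigan (all prey gone), Arctic Ground Squirrel (all prey gone) → extinct.
Round 2: Long-tailed Jaeger (all prey gone) → extinct.
No further losses. Total secondary extinctions: 4.

4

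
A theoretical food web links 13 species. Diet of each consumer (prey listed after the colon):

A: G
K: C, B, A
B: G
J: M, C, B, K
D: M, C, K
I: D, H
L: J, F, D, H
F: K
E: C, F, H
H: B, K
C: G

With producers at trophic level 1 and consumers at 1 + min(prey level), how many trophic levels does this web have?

Producers (level 1): G, M.
Following each consumer down to its lowest-level prey: G → C → K → F (levels 1 through 4).
All prey of F (K 3) are at level 3 or above, so F is at level 1 + 3 = 4.
Every consumer has at least one prey at level 3 or below, so none exceeds level 4.

4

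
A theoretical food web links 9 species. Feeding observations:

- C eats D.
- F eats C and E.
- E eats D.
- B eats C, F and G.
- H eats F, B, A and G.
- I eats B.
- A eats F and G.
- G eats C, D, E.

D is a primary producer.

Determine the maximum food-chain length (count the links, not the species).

4 links

One longest chain: D → E → F → B → I.
It has 5 species and 4 links.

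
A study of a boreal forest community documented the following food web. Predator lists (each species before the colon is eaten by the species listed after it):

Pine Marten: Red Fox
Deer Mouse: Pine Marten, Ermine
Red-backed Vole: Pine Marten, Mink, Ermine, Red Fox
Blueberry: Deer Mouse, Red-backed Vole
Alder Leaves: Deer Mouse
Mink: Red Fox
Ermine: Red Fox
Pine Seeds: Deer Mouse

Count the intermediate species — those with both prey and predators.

5

Intermediate species (has both prey and predators): Deer Mouse, Red-backed Vole, Pine Marten, Mink, Ermine.
Count: 5.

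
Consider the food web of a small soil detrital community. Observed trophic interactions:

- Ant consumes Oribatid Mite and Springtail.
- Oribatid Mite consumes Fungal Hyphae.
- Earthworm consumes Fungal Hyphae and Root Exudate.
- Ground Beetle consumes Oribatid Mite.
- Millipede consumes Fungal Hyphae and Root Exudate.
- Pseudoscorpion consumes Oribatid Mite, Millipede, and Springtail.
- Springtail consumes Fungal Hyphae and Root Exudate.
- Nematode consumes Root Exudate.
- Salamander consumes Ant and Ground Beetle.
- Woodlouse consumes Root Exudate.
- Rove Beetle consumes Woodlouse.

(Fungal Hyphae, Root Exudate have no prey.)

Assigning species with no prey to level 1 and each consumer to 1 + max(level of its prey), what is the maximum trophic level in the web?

4

Basal resources (level 1): Fungal Hyphae, Root Exudate.
Fungal Hyphae → Oribatid Mite → Ant → Salamander gives Salamander level 4.
No species has a prey at level 4, so no species reaches level 5.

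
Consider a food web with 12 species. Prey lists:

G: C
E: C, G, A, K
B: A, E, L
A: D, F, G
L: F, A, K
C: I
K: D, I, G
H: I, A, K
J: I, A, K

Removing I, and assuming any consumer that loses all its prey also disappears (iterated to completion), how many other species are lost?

Remove I.
Round 1: C (all prey gone) → extinct.
Round 2: G (all prey gone) → extinct.
No further losses. Total secondary extinctions: 2.

2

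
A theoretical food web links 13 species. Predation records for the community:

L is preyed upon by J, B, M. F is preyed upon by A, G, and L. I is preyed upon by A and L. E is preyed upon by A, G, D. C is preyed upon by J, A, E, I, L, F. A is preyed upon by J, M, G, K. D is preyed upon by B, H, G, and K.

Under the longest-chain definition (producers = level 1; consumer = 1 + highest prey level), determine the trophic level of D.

C is a producer → level 1.
E eats C → level 2.
D eats E → level 3.

Trophic level 3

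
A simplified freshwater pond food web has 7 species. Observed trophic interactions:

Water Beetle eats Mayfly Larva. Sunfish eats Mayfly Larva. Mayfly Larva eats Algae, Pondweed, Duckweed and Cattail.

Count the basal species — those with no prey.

4

Basal species (no prey listed): Cattail, Duckweed, Algae, Pondweed.
Count: 4.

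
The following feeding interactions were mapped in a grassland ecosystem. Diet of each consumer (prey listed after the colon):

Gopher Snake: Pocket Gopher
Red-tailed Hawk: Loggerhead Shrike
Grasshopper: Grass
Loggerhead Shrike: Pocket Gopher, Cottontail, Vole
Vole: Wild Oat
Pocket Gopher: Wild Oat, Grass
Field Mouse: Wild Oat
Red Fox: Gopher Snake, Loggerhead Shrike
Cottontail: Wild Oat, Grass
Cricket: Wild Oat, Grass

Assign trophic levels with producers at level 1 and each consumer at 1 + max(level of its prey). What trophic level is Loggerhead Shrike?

Wild Oat is a producer → level 1.
Pocket Gopher eats Wild Oat (level 1); other prey at levels: Grass 1 → level 2.
Loggerhead Shrike eats Pocket Gopher (level 2); other prey at levels: Cottontail 2, Vole 2 → level 3.

Trophic level 3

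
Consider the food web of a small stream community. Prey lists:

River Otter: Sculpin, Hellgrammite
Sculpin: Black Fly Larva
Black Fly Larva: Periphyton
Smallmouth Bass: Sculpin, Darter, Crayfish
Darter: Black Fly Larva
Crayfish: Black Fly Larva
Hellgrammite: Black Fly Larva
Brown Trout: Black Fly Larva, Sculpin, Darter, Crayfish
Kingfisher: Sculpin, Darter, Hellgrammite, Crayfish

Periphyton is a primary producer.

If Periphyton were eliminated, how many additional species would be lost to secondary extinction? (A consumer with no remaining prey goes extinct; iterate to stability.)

9

Remove Periphyton.
Round 1: Black Fly Larva (all prey gone) → extinct.
Round 2: Sculpin (all prey gone), Darter (all prey gone), Hellgrammite (all prey gone), Crayfish (all prey gone) → extinct.
Round 3: River Otter (all prey gone), Brown Trout (all prey gone), Smallmouth Bass (all prey gone), Kingfisher (all prey gone) → extinct.
No further losses. Total secondary extinctions: 9.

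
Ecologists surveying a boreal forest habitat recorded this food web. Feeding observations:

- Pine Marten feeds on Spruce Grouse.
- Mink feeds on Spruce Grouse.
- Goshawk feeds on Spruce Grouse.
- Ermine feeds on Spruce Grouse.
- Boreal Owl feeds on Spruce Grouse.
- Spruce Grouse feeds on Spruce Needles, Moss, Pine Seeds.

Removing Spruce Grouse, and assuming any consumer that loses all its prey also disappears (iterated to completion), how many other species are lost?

Remove Spruce Grouse.
Round 1: Pine Marten (all prey gone), Ermine (all prey gone), Goshawk (all prey gone), Boreal Owl (all prey gone), Mink (all prey gone) → extinct.
No further losses. Total secondary extinctions: 5.

5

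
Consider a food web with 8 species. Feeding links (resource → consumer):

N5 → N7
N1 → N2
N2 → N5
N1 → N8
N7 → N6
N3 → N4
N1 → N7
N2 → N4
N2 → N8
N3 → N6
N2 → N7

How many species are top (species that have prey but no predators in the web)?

3

Top species (has prey, but nothing eats it): N4, N8, N6.
Count: 3.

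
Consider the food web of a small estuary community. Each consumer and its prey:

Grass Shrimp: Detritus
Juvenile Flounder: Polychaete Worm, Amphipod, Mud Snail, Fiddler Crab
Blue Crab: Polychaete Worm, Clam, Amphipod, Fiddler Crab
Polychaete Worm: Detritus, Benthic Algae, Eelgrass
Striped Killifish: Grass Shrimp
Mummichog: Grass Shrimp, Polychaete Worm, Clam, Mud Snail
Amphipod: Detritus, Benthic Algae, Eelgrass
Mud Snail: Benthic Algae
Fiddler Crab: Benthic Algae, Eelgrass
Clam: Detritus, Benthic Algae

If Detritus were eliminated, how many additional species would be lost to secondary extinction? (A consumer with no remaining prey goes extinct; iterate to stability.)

Remove Detritus.
Round 1: Grass Shrimp (all prey gone) → extinct.
Round 2: Striped Killifish (all prey gone) → extinct.
No further losses. Total secondary extinctions: 2.

2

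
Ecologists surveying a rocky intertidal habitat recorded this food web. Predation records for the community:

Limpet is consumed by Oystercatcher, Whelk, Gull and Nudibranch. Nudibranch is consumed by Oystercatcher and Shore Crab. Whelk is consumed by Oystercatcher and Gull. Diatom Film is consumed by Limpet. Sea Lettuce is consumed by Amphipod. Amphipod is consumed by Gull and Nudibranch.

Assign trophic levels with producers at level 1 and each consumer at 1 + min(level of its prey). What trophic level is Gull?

Sea Lettuce is a producer → level 1.
Amphipod eats Sea Lettuce → level 2.
Gull eats Amphipod → level 3.
No prey of Gull is below level 2, so 3 is the minimum.

Trophic level 3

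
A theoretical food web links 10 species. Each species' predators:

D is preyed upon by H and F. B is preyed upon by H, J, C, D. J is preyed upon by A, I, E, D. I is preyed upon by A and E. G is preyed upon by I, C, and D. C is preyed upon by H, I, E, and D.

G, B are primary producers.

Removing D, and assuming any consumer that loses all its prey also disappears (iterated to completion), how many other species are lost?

1

Remove D.
Round 1: F (all prey gone) → extinct.
No further losses. Total secondary extinctions: 1.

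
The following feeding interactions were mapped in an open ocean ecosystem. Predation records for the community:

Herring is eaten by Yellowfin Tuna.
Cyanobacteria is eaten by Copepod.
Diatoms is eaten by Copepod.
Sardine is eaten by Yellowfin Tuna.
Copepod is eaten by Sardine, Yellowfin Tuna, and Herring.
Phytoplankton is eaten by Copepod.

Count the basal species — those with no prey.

3

Basal species (no prey listed): Diatoms, Cyanobacteria, Phytoplankton.
Count: 3.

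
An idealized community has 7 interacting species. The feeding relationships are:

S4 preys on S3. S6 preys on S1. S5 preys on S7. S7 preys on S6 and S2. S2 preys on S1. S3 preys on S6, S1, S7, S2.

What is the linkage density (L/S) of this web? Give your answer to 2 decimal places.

L/S = 1.43

There are L = 10 links among S = 7 species.
L/S = 10/7 = 1.4286 ≈ 1.43.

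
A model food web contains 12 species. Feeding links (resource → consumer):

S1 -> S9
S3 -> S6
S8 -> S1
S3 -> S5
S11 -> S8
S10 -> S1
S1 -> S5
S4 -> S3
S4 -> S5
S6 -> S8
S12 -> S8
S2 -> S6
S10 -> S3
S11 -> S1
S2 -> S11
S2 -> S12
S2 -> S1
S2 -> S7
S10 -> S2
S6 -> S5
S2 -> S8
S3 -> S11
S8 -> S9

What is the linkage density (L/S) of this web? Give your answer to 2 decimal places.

There are L = 23 links among S = 12 species.
L/S = 23/12 = 1.9167 ≈ 1.92.

L/S = 1.92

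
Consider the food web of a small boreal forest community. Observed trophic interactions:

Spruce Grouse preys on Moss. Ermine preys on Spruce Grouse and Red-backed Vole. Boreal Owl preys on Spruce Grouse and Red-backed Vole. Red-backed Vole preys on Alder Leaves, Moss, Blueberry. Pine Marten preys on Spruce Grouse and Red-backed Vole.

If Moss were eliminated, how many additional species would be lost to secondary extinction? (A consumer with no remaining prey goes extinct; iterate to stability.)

1

Remove Moss.
Round 1: Spruce Grouse (all prey gone) → extinct.
No further losses. Total secondary extinctions: 1.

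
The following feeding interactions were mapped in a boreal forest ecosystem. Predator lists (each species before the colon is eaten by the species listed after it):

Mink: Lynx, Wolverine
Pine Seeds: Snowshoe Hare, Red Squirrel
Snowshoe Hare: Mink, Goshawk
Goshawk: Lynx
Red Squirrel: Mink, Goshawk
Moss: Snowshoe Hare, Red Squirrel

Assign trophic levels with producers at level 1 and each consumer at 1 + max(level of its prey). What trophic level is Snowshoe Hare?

Moss is a producer → level 1.
Snowshoe Hare eats Moss (level 1); other prey at levels: Pine Seeds 1 → level 2.

Trophic level 2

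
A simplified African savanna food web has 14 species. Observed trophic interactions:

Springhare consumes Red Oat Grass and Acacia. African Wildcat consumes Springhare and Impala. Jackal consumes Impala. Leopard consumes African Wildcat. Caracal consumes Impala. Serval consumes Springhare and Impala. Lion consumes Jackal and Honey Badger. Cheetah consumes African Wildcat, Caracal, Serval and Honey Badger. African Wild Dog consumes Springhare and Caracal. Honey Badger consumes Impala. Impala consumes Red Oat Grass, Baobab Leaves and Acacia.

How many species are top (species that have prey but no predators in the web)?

Top species (has prey, but nothing eats it): African Wild Dog, Cheetah, Leopard, Lion.
Count: 4.

4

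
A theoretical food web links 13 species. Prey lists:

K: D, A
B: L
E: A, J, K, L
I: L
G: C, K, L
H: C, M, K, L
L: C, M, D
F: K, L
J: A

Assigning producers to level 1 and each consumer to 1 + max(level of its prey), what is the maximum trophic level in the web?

3

Producers (level 1): C, M, D, A.
A → J → E gives E level 3.
No species has a prey at level 3, so no species reaches level 4.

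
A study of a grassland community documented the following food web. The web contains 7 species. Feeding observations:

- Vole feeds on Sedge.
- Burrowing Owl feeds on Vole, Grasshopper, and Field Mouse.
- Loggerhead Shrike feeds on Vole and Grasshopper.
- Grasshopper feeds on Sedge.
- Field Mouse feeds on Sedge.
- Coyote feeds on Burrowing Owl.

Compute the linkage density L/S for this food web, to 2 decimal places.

L/S = 1.29

There are L = 9 links among S = 7 species.
L/S = 9/7 = 1.2857 ≈ 1.29.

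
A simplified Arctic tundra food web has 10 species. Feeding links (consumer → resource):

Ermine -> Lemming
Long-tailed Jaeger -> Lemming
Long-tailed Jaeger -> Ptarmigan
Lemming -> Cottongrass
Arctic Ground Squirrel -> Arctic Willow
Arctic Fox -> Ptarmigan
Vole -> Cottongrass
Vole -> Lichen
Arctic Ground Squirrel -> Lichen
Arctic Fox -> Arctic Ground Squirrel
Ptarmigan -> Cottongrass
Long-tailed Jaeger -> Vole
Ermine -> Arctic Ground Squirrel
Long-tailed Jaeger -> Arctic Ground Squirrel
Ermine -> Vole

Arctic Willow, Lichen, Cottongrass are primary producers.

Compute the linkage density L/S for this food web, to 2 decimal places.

L/S = 1.50

There are L = 15 links among S = 10 species.
L/S = 15/10 = 1.5000 ≈ 1.50.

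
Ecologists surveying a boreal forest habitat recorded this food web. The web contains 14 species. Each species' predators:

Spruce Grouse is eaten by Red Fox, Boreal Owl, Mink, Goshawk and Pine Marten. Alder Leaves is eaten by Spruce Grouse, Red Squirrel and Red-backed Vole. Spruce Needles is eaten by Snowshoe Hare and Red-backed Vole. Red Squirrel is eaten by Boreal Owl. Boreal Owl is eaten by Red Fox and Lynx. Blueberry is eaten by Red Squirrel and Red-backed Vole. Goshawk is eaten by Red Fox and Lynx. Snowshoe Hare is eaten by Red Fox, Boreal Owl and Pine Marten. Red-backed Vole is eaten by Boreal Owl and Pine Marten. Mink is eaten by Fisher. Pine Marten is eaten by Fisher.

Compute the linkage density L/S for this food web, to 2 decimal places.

There are L = 24 links among S = 14 species.
L/S = 24/14 = 1.7143 ≈ 1.71.

L/S = 1.71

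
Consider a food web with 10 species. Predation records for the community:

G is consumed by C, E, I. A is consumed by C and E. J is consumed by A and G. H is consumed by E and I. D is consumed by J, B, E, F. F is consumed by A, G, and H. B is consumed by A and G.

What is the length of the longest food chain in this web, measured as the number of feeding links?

One longest chain: D → F → H → E.
It has 4 species and 3 links.

3 links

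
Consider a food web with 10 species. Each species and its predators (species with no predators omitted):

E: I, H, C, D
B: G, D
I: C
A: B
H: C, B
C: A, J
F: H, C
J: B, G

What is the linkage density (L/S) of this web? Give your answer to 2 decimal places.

There are L = 16 links among S = 10 species.
L/S = 16/10 = 1.6000 ≈ 1.60.

L/S = 1.60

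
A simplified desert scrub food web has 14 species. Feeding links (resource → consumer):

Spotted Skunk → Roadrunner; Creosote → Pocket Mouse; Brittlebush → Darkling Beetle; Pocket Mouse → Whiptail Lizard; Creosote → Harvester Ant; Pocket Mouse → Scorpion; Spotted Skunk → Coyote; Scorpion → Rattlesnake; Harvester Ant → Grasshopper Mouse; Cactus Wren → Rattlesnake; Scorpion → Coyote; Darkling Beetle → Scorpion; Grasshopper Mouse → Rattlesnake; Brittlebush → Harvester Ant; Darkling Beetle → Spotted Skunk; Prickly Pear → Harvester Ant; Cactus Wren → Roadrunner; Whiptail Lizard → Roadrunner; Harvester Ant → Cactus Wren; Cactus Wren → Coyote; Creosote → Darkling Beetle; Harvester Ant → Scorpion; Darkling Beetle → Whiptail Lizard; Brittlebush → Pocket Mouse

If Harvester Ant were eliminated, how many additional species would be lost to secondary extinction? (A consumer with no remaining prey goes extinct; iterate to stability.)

Remove Harvester Ant.
Round 1: Grasshopper Mouse (all prey gone), Cactus Wren (all prey gone) → extinct.
No further losses. Total secondary extinctions: 2.

2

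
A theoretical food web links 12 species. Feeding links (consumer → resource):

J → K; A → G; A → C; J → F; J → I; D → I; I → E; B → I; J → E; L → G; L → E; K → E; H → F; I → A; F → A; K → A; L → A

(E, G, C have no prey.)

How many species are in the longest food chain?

4 species

One longest chain: G → A → F → H.
It has 4 species and 3 links.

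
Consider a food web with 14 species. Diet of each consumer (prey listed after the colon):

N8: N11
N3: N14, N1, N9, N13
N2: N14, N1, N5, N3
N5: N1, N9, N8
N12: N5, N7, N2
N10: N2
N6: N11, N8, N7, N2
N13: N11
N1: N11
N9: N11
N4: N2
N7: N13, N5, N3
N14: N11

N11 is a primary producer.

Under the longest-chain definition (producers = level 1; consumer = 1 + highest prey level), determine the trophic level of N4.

Trophic level 5

N11 is a producer → level 1.
N1 eats N11 → level 2.
N5 eats N1 (level 2); other prey at levels: N9 2, N8 2 → level 3.
N2 eats N5 (level 3); other prey at levels: N14 2, N1 2, N3 3 → level 4.
N4 eats N2 → level 5.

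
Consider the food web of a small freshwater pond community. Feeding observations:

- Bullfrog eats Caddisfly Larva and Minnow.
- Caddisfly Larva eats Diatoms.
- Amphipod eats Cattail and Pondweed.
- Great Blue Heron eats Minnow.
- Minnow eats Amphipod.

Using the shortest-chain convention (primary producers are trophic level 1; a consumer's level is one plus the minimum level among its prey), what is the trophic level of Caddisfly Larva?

Trophic level 2

Diatoms is a producer → level 1.
Caddisfly Larva eats Diatoms → level 2.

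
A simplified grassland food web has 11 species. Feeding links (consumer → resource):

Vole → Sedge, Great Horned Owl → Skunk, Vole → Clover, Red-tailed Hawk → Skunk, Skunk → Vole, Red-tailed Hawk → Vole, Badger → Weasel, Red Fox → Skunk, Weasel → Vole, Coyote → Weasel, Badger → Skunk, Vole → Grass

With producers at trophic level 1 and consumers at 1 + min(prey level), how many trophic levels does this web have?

4

Producers (level 1): Clover, Grass, Sedge.
Following each consumer down to its lowest-level prey: Clover → Vole → Weasel → Coyote (levels 1 through 4).
All prey of Coyote (Weasel 3) are at level 3 or above, so Coyote is at level 1 + 3 = 4.
Every consumer has at least one prey at level 3 or below, so none exceeds level 4.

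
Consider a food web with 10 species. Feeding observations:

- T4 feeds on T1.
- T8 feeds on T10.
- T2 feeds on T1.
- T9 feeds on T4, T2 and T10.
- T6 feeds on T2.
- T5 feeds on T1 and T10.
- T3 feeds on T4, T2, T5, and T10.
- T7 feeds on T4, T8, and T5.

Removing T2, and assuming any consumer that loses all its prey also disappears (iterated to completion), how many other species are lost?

1

Remove T2.
Round 1: T6 (all prey gone) → extinct.
No further losses. Total secondary extinctions: 1.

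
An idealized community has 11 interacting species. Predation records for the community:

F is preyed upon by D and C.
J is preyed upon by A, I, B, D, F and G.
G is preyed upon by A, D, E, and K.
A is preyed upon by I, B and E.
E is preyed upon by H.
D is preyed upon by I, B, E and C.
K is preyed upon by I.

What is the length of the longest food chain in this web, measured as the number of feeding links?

One longest chain: J → G → A → E → H.
It has 5 species and 4 links.

4 links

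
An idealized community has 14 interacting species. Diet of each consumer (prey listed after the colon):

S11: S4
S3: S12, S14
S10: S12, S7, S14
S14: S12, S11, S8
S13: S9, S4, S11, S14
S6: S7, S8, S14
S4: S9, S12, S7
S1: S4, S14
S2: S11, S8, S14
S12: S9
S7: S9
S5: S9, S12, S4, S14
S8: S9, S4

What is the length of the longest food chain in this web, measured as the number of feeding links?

5 links

One longest chain: S9 → S12 → S4 → S11 → S14 → S10.
It has 6 species and 5 links.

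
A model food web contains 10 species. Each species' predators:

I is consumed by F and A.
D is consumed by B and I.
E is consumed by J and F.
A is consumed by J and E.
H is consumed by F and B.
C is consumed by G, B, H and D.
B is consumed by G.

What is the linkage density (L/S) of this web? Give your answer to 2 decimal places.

L/S = 1.50

There are L = 15 links among S = 10 species.
L/S = 15/10 = 1.5000 ≈ 1.50.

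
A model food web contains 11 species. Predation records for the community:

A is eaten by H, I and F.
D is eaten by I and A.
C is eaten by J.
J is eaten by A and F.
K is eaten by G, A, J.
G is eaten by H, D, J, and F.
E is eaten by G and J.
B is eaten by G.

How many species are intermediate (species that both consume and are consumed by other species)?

4

Intermediate species (has both prey and predators): G, J, D, A.
Count: 4.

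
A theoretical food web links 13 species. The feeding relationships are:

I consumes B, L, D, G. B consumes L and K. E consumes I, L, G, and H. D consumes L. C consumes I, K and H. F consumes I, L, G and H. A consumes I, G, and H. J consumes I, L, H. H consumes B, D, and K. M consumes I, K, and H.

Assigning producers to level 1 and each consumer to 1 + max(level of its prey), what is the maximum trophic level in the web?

4

Producers (level 1): K, G, L.
K → B → I → M gives M level 4.
No species has a prey at level 4, so no species reaches level 5.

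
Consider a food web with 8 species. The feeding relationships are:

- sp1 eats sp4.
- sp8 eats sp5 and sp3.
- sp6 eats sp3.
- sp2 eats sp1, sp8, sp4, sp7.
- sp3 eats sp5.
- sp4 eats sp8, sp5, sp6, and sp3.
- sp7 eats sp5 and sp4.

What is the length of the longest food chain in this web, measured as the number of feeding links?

5 links

One longest chain: sp5 → sp3 → sp6 → sp4 → sp7 → sp2.
It has 6 species and 5 links.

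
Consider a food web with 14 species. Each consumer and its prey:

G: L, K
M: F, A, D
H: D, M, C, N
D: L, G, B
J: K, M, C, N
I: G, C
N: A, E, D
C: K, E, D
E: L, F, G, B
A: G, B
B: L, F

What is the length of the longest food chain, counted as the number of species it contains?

One longest chain: L → G → A → M → J.
It has 5 species and 4 links.

5 species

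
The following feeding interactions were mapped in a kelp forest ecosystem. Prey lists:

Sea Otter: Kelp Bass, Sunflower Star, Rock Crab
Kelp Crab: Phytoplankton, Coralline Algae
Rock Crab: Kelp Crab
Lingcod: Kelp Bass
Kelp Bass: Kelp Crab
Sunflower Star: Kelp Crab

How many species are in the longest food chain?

One longest chain: Phytoplankton → Kelp Crab → Kelp Bass → Lingcod.
It has 4 species and 3 links.

4 species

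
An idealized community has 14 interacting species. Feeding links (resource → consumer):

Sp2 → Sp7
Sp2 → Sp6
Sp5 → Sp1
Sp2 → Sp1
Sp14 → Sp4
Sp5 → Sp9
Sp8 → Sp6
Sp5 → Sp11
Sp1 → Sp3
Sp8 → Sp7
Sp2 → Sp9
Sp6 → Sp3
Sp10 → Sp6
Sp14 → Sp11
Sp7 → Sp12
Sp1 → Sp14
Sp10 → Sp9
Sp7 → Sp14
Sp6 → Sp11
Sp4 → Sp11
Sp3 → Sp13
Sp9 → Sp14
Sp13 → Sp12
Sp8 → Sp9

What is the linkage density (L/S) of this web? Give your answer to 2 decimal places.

L/S = 1.71

There are L = 24 links among S = 14 species.
L/S = 24/14 = 1.7143 ≈ 1.71.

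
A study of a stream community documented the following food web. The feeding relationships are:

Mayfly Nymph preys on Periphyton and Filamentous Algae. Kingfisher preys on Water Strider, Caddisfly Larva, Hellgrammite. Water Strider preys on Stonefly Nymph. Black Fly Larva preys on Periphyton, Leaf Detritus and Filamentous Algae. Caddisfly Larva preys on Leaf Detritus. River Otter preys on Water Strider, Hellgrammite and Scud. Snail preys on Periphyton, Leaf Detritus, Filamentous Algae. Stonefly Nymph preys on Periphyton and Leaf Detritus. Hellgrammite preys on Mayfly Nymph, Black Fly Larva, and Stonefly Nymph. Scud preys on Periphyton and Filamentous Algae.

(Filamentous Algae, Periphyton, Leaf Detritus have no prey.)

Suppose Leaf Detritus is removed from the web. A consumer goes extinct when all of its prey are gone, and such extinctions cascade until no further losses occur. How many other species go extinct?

Remove Leaf Detritus.
Round 1: Caddisfly Larva (all prey gone) → extinct.
No further losses. Total secondary extinctions: 1.

1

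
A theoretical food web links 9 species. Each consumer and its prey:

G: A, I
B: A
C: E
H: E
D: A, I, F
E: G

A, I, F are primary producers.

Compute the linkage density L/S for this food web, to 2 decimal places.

There are L = 9 links among S = 9 species.
L/S = 9/9 = 1.0000 ≈ 1.00.

L/S = 1.00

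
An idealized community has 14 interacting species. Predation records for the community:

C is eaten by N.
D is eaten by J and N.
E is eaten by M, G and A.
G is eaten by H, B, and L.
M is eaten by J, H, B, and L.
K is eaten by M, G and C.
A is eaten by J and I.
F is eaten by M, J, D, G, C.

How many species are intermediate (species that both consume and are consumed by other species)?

Intermediate species (has both prey and predators): D, G, M, A, C.
Count: 5.

5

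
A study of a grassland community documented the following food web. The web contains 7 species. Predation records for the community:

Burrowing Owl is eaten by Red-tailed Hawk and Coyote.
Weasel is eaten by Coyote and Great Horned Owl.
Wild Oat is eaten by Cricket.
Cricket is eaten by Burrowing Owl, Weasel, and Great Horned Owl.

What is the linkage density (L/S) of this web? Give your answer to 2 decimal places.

L/S = 1.14

There are L = 8 links among S = 7 species.
L/S = 8/7 = 1.1429 ≈ 1.14.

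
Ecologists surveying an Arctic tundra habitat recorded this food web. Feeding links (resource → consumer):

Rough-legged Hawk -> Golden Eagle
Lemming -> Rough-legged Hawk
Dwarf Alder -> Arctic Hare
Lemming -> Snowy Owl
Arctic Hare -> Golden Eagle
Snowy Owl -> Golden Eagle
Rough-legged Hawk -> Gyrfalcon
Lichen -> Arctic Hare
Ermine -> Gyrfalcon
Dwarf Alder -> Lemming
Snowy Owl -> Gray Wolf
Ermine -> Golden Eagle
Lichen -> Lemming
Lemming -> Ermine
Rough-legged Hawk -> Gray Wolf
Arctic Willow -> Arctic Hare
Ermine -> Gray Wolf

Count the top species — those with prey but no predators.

Top species (has prey, but nothing eats it): Golden Eagle, Gray Wolf, Gyrfalcon.
Count: 3.

3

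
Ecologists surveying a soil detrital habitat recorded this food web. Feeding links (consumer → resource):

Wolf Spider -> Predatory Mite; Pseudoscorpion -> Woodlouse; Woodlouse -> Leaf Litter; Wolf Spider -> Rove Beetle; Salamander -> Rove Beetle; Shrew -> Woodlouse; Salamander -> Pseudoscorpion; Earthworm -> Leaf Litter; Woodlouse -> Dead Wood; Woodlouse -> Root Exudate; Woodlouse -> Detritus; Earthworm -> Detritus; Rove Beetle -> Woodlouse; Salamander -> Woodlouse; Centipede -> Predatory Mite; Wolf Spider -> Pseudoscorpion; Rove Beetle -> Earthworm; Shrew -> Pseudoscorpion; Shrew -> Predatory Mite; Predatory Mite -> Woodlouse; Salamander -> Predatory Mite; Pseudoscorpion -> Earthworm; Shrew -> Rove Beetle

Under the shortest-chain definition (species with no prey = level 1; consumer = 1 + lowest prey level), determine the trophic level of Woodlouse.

Dead Wood has no prey (basal) → level 1.
Woodlouse eats Dead Wood → level 2.

Trophic level 2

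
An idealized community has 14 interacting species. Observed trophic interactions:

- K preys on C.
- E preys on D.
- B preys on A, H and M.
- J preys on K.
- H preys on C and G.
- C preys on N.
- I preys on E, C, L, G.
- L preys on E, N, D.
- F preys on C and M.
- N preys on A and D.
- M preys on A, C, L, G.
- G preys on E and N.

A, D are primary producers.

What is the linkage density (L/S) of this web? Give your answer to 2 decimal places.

There are L = 26 links among S = 14 species.
L/S = 26/14 = 1.8571 ≈ 1.86.

L/S = 1.86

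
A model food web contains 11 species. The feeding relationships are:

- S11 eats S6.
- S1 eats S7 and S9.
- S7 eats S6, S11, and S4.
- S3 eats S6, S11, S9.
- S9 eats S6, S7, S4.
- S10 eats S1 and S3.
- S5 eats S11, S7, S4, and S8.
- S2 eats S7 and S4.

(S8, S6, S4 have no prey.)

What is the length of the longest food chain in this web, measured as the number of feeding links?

5 links

One longest chain: S6 → S11 → S7 → S9 → S3 → S10.
It has 6 species and 5 links.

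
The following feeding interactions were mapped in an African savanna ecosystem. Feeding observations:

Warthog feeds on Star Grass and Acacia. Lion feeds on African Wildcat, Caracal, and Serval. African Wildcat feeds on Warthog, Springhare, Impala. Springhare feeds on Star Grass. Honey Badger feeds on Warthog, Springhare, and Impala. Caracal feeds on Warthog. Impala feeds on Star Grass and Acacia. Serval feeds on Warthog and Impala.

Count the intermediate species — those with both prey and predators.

6

Intermediate species (has both prey and predators): Warthog, Springhare, Impala, Caracal, African Wildcat, Serval.
Count: 6.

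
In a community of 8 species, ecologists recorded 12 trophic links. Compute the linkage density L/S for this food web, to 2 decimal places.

There are L = 12 links among S = 8 species.
L/S = 12/8 = 1.5000 ≈ 1.50.

L/S = 1.50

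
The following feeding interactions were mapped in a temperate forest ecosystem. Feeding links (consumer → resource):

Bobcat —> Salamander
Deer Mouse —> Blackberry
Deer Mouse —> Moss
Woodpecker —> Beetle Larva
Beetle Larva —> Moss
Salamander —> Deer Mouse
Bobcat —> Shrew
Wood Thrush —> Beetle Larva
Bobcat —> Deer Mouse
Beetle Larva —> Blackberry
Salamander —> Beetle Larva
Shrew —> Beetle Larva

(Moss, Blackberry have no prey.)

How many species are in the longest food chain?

One longest chain: Moss → Deer Mouse → Salamander → Bobcat.
It has 4 species and 3 links.

4 species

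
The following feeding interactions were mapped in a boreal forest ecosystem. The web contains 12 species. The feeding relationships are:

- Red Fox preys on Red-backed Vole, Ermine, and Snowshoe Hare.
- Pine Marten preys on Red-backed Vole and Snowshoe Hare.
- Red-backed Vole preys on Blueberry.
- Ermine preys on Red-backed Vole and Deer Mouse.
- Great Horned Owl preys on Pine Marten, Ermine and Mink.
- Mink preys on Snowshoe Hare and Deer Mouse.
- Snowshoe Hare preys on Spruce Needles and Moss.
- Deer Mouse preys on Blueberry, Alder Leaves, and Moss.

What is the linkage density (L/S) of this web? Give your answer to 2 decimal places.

L/S = 1.50

There are L = 18 links among S = 12 species.
L/S = 18/12 = 1.5000 ≈ 1.50.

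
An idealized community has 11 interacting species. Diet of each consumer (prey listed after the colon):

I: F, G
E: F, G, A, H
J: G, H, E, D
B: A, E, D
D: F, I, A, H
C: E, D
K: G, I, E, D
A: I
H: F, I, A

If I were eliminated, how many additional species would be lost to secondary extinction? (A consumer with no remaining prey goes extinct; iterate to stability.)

1

Remove I.
Round 1: A (all prey gone) → extinct.
No further losses. Total secondary extinctions: 1.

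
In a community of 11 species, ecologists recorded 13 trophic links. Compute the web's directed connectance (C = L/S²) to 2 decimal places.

The web has S = 11 species and L = 13 feeding links.
C = L / S² = 13 / 121 = 0.1074 ≈ 0.11.

C = 0.11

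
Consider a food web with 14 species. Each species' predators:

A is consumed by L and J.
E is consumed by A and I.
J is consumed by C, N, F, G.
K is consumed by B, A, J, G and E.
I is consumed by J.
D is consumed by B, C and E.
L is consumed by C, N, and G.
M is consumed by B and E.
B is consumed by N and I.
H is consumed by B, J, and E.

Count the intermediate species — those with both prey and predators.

6

Intermediate species (has both prey and predators): B, E, A, I, J, L.
Count: 6.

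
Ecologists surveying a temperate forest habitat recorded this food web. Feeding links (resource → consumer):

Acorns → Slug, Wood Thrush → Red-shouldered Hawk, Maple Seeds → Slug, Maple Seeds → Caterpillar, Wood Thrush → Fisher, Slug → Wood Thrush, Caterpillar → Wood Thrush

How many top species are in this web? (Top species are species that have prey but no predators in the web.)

2

Top species (has prey, but nothing eats it): Red-shouldered Hawk, Fisher.
Count: 2.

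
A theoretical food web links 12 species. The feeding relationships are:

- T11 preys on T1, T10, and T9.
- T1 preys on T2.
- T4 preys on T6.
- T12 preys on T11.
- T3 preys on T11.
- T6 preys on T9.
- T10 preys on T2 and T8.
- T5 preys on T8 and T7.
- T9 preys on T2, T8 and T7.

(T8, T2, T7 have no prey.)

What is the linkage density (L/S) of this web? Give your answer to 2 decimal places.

L/S = 1.25

There are L = 15 links among S = 12 species.
L/S = 15/12 = 1.2500 ≈ 1.25.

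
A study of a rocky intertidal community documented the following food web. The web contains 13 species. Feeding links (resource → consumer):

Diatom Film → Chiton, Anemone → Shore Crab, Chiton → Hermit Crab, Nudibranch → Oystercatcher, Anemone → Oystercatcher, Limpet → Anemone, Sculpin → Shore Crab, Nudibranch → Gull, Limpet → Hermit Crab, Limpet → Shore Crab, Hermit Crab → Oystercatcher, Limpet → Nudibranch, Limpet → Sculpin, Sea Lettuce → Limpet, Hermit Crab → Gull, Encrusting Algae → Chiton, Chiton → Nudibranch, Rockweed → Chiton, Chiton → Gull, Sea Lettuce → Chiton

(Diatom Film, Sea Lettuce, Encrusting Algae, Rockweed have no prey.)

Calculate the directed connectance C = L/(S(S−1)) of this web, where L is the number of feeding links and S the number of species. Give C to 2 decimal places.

C = 0.13

The web has S = 13 species and L = 20 feeding links.
C = L / (S(S−1)) = 20 / 156 = 0.1282 ≈ 0.13.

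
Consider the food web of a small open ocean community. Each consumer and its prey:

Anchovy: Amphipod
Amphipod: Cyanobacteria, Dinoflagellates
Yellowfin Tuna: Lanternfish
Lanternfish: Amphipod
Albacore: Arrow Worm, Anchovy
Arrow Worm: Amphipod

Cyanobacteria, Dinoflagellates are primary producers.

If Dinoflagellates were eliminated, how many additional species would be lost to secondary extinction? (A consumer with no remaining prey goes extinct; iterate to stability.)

Remove Dinoflagellates.
Every predator of it retains at least one other prey: Amphipod still has Cyanobacteria.
No consumer loses all prey, so no secondary extinctions occur.

0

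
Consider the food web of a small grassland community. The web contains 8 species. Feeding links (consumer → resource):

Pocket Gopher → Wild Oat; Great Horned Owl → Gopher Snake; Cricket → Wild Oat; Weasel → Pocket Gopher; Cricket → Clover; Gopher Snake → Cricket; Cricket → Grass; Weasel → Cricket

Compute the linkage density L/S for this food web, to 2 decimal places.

L/S = 1.00

There are L = 8 links among S = 8 species.
L/S = 8/8 = 1.0000 ≈ 1.00.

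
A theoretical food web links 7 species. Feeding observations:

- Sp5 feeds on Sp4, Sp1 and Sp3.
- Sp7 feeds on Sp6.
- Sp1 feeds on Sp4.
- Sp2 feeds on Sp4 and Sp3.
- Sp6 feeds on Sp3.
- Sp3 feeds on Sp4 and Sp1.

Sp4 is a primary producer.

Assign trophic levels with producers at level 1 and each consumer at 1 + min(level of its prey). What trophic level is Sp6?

Trophic level 3

Sp4 is a producer → level 1.
Sp3 eats Sp4 → level 2.
Sp6 eats Sp3 → level 3.
No prey of Sp6 is below level 2, so 3 is the minimum.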